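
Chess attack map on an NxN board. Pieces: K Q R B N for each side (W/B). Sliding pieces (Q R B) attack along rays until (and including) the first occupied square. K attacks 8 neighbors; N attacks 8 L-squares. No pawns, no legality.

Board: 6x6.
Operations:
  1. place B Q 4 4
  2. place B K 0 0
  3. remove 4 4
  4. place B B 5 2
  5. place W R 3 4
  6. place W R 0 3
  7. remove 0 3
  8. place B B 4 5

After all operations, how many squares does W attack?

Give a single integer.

Op 1: place BQ@(4,4)
Op 2: place BK@(0,0)
Op 3: remove (4,4)
Op 4: place BB@(5,2)
Op 5: place WR@(3,4)
Op 6: place WR@(0,3)
Op 7: remove (0,3)
Op 8: place BB@(4,5)
Per-piece attacks for W:
  WR@(3,4): attacks (3,5) (3,3) (3,2) (3,1) (3,0) (4,4) (5,4) (2,4) (1,4) (0,4)
Union (10 distinct): (0,4) (1,4) (2,4) (3,0) (3,1) (3,2) (3,3) (3,5) (4,4) (5,4)

Answer: 10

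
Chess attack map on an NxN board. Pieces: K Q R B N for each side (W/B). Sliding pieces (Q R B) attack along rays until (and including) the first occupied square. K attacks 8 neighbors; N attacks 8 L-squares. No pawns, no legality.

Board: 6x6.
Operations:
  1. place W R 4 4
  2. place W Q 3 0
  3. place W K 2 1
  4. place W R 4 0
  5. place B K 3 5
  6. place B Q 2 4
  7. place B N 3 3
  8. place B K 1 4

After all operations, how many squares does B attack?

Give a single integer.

Op 1: place WR@(4,4)
Op 2: place WQ@(3,0)
Op 3: place WK@(2,1)
Op 4: place WR@(4,0)
Op 5: place BK@(3,5)
Op 6: place BQ@(2,4)
Op 7: place BN@(3,3)
Op 8: place BK@(1,4)
Per-piece attacks for B:
  BK@(1,4): attacks (1,5) (1,3) (2,4) (0,4) (2,5) (2,3) (0,5) (0,3)
  BQ@(2,4): attacks (2,5) (2,3) (2,2) (2,1) (3,4) (4,4) (1,4) (3,5) (3,3) (1,5) (1,3) (0,2) [ray(0,-1) blocked at (2,1); ray(1,0) blocked at (4,4); ray(-1,0) blocked at (1,4); ray(1,1) blocked at (3,5); ray(1,-1) blocked at (3,3)]
  BN@(3,3): attacks (4,5) (5,4) (2,5) (1,4) (4,1) (5,2) (2,1) (1,2)
  BK@(3,5): attacks (3,4) (4,5) (2,5) (4,4) (2,4)
Union (21 distinct): (0,2) (0,3) (0,4) (0,5) (1,2) (1,3) (1,4) (1,5) (2,1) (2,2) (2,3) (2,4) (2,5) (3,3) (3,4) (3,5) (4,1) (4,4) (4,5) (5,2) (5,4)

Answer: 21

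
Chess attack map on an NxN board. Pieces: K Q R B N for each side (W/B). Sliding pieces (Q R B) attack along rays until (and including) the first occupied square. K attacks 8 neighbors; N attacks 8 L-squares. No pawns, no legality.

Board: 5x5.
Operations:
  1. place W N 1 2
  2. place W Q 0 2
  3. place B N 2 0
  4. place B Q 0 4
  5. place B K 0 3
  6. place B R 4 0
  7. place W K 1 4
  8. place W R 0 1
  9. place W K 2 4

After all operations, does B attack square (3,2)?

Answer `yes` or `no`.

Answer: yes

Derivation:
Op 1: place WN@(1,2)
Op 2: place WQ@(0,2)
Op 3: place BN@(2,0)
Op 4: place BQ@(0,4)
Op 5: place BK@(0,3)
Op 6: place BR@(4,0)
Op 7: place WK@(1,4)
Op 8: place WR@(0,1)
Op 9: place WK@(2,4)
Per-piece attacks for B:
  BK@(0,3): attacks (0,4) (0,2) (1,3) (1,4) (1,2)
  BQ@(0,4): attacks (0,3) (1,4) (1,3) (2,2) (3,1) (4,0) [ray(0,-1) blocked at (0,3); ray(1,0) blocked at (1,4); ray(1,-1) blocked at (4,0)]
  BN@(2,0): attacks (3,2) (4,1) (1,2) (0,1)
  BR@(4,0): attacks (4,1) (4,2) (4,3) (4,4) (3,0) (2,0) [ray(-1,0) blocked at (2,0)]
B attacks (3,2): yes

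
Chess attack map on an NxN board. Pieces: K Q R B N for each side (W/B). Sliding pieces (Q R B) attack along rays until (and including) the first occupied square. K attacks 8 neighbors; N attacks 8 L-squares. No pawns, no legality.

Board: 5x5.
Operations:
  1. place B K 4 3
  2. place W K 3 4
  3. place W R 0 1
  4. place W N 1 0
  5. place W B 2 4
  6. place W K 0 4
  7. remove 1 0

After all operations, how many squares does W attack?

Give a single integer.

Answer: 16

Derivation:
Op 1: place BK@(4,3)
Op 2: place WK@(3,4)
Op 3: place WR@(0,1)
Op 4: place WN@(1,0)
Op 5: place WB@(2,4)
Op 6: place WK@(0,4)
Op 7: remove (1,0)
Per-piece attacks for W:
  WR@(0,1): attacks (0,2) (0,3) (0,4) (0,0) (1,1) (2,1) (3,1) (4,1) [ray(0,1) blocked at (0,4)]
  WK@(0,4): attacks (0,3) (1,4) (1,3)
  WB@(2,4): attacks (3,3) (4,2) (1,3) (0,2)
  WK@(3,4): attacks (3,3) (4,4) (2,4) (4,3) (2,3)
Union (16 distinct): (0,0) (0,2) (0,3) (0,4) (1,1) (1,3) (1,4) (2,1) (2,3) (2,4) (3,1) (3,3) (4,1) (4,2) (4,3) (4,4)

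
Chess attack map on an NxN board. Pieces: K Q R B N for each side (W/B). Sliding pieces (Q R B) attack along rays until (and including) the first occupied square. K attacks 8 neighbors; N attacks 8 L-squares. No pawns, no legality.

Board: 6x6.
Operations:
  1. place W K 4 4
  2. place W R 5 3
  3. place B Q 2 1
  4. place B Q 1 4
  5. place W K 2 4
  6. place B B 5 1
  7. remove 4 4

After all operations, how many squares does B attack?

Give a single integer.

Op 1: place WK@(4,4)
Op 2: place WR@(5,3)
Op 3: place BQ@(2,1)
Op 4: place BQ@(1,4)
Op 5: place WK@(2,4)
Op 6: place BB@(5,1)
Op 7: remove (4,4)
Per-piece attacks for B:
  BQ@(1,4): attacks (1,5) (1,3) (1,2) (1,1) (1,0) (2,4) (0,4) (2,5) (2,3) (3,2) (4,1) (5,0) (0,5) (0,3) [ray(1,0) blocked at (2,4)]
  BQ@(2,1): attacks (2,2) (2,3) (2,4) (2,0) (3,1) (4,1) (5,1) (1,1) (0,1) (3,2) (4,3) (5,4) (3,0) (1,2) (0,3) (1,0) [ray(0,1) blocked at (2,4); ray(1,0) blocked at (5,1)]
  BB@(5,1): attacks (4,2) (3,3) (2,4) (4,0) [ray(-1,1) blocked at (2,4)]
Union (25 distinct): (0,1) (0,3) (0,4) (0,5) (1,0) (1,1) (1,2) (1,3) (1,5) (2,0) (2,2) (2,3) (2,4) (2,5) (3,0) (3,1) (3,2) (3,3) (4,0) (4,1) (4,2) (4,3) (5,0) (5,1) (5,4)

Answer: 25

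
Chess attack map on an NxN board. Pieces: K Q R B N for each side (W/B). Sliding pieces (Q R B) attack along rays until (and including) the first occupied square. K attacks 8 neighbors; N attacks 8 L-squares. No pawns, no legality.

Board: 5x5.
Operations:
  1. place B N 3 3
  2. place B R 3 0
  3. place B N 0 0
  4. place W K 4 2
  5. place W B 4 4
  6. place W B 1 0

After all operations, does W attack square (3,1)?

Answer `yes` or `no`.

Op 1: place BN@(3,3)
Op 2: place BR@(3,0)
Op 3: place BN@(0,0)
Op 4: place WK@(4,2)
Op 5: place WB@(4,4)
Op 6: place WB@(1,0)
Per-piece attacks for W:
  WB@(1,0): attacks (2,1) (3,2) (4,3) (0,1)
  WK@(4,2): attacks (4,3) (4,1) (3,2) (3,3) (3,1)
  WB@(4,4): attacks (3,3) [ray(-1,-1) blocked at (3,3)]
W attacks (3,1): yes

Answer: yes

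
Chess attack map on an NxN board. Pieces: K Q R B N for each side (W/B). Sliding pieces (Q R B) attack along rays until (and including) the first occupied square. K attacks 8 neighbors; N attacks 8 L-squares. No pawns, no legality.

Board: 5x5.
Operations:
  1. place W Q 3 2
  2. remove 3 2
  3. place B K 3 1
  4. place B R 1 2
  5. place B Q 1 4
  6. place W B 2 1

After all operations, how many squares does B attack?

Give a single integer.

Answer: 20

Derivation:
Op 1: place WQ@(3,2)
Op 2: remove (3,2)
Op 3: place BK@(3,1)
Op 4: place BR@(1,2)
Op 5: place BQ@(1,4)
Op 6: place WB@(2,1)
Per-piece attacks for B:
  BR@(1,2): attacks (1,3) (1,4) (1,1) (1,0) (2,2) (3,2) (4,2) (0,2) [ray(0,1) blocked at (1,4)]
  BQ@(1,4): attacks (1,3) (1,2) (2,4) (3,4) (4,4) (0,4) (2,3) (3,2) (4,1) (0,3) [ray(0,-1) blocked at (1,2)]
  BK@(3,1): attacks (3,2) (3,0) (4,1) (2,1) (4,2) (4,0) (2,2) (2,0)
Union (20 distinct): (0,2) (0,3) (0,4) (1,0) (1,1) (1,2) (1,3) (1,4) (2,0) (2,1) (2,2) (2,3) (2,4) (3,0) (3,2) (3,4) (4,0) (4,1) (4,2) (4,4)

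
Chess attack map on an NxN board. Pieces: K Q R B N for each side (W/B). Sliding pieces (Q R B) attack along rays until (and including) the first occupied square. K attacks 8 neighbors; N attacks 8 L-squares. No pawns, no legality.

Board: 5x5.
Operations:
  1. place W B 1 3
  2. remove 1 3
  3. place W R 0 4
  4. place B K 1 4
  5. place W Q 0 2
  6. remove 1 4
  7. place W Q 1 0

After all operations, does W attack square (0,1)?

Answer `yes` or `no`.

Op 1: place WB@(1,3)
Op 2: remove (1,3)
Op 3: place WR@(0,4)
Op 4: place BK@(1,4)
Op 5: place WQ@(0,2)
Op 6: remove (1,4)
Op 7: place WQ@(1,0)
Per-piece attacks for W:
  WQ@(0,2): attacks (0,3) (0,4) (0,1) (0,0) (1,2) (2,2) (3,2) (4,2) (1,3) (2,4) (1,1) (2,0) [ray(0,1) blocked at (0,4)]
  WR@(0,4): attacks (0,3) (0,2) (1,4) (2,4) (3,4) (4,4) [ray(0,-1) blocked at (0,2)]
  WQ@(1,0): attacks (1,1) (1,2) (1,3) (1,4) (2,0) (3,0) (4,0) (0,0) (2,1) (3,2) (4,3) (0,1)
W attacks (0,1): yes

Answer: yes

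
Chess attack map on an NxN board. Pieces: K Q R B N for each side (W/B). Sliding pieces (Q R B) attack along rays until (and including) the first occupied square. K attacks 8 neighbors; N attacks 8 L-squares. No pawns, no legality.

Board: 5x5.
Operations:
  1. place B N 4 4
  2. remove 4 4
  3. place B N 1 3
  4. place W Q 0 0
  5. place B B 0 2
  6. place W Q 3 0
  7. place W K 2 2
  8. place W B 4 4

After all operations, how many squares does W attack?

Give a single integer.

Answer: 19

Derivation:
Op 1: place BN@(4,4)
Op 2: remove (4,4)
Op 3: place BN@(1,3)
Op 4: place WQ@(0,0)
Op 5: place BB@(0,2)
Op 6: place WQ@(3,0)
Op 7: place WK@(2,2)
Op 8: place WB@(4,4)
Per-piece attacks for W:
  WQ@(0,0): attacks (0,1) (0,2) (1,0) (2,0) (3,0) (1,1) (2,2) [ray(0,1) blocked at (0,2); ray(1,0) blocked at (3,0); ray(1,1) blocked at (2,2)]
  WK@(2,2): attacks (2,3) (2,1) (3,2) (1,2) (3,3) (3,1) (1,3) (1,1)
  WQ@(3,0): attacks (3,1) (3,2) (3,3) (3,4) (4,0) (2,0) (1,0) (0,0) (4,1) (2,1) (1,2) (0,3) [ray(-1,0) blocked at (0,0)]
  WB@(4,4): attacks (3,3) (2,2) [ray(-1,-1) blocked at (2,2)]
Union (19 distinct): (0,0) (0,1) (0,2) (0,3) (1,0) (1,1) (1,2) (1,3) (2,0) (2,1) (2,2) (2,3) (3,0) (3,1) (3,2) (3,3) (3,4) (4,0) (4,1)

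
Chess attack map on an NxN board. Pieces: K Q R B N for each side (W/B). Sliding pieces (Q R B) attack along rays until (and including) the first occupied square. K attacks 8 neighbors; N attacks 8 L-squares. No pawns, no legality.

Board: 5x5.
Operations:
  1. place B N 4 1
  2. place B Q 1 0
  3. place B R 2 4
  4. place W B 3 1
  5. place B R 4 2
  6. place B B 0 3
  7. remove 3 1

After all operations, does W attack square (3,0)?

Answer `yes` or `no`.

Op 1: place BN@(4,1)
Op 2: place BQ@(1,0)
Op 3: place BR@(2,4)
Op 4: place WB@(3,1)
Op 5: place BR@(4,2)
Op 6: place BB@(0,3)
Op 7: remove (3,1)
Per-piece attacks for W:
W attacks (3,0): no

Answer: no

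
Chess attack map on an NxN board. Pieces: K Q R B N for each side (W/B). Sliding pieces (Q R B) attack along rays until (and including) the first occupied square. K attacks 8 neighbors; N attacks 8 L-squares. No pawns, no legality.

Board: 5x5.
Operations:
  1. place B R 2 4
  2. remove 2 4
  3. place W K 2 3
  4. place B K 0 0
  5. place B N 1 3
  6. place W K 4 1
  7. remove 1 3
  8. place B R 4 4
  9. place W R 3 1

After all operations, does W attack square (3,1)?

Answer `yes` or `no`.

Op 1: place BR@(2,4)
Op 2: remove (2,4)
Op 3: place WK@(2,3)
Op 4: place BK@(0,0)
Op 5: place BN@(1,3)
Op 6: place WK@(4,1)
Op 7: remove (1,3)
Op 8: place BR@(4,4)
Op 9: place WR@(3,1)
Per-piece attacks for W:
  WK@(2,3): attacks (2,4) (2,2) (3,3) (1,3) (3,4) (3,2) (1,4) (1,2)
  WR@(3,1): attacks (3,2) (3,3) (3,4) (3,0) (4,1) (2,1) (1,1) (0,1) [ray(1,0) blocked at (4,1)]
  WK@(4,1): attacks (4,2) (4,0) (3,1) (3,2) (3,0)
W attacks (3,1): yes

Answer: yes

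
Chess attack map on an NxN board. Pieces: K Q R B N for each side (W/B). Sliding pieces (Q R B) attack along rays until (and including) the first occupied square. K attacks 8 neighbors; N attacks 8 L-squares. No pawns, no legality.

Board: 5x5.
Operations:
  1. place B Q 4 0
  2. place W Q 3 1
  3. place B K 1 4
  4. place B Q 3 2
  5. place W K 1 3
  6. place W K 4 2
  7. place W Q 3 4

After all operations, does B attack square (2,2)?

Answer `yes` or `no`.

Op 1: place BQ@(4,0)
Op 2: place WQ@(3,1)
Op 3: place BK@(1,4)
Op 4: place BQ@(3,2)
Op 5: place WK@(1,3)
Op 6: place WK@(4,2)
Op 7: place WQ@(3,4)
Per-piece attacks for B:
  BK@(1,4): attacks (1,3) (2,4) (0,4) (2,3) (0,3)
  BQ@(3,2): attacks (3,3) (3,4) (3,1) (4,2) (2,2) (1,2) (0,2) (4,3) (4,1) (2,3) (1,4) (2,1) (1,0) [ray(0,1) blocked at (3,4); ray(0,-1) blocked at (3,1); ray(1,0) blocked at (4,2); ray(-1,1) blocked at (1,4)]
  BQ@(4,0): attacks (4,1) (4,2) (3,0) (2,0) (1,0) (0,0) (3,1) [ray(0,1) blocked at (4,2); ray(-1,1) blocked at (3,1)]
B attacks (2,2): yes

Answer: yes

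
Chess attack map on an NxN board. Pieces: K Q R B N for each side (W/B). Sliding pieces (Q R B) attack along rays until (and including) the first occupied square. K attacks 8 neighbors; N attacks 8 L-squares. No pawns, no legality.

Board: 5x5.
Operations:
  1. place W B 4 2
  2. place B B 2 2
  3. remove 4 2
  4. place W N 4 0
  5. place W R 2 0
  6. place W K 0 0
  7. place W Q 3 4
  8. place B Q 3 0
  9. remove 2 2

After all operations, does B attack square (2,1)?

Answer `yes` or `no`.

Op 1: place WB@(4,2)
Op 2: place BB@(2,2)
Op 3: remove (4,2)
Op 4: place WN@(4,0)
Op 5: place WR@(2,0)
Op 6: place WK@(0,0)
Op 7: place WQ@(3,4)
Op 8: place BQ@(3,0)
Op 9: remove (2,2)
Per-piece attacks for B:
  BQ@(3,0): attacks (3,1) (3,2) (3,3) (3,4) (4,0) (2,0) (4,1) (2,1) (1,2) (0,3) [ray(0,1) blocked at (3,4); ray(1,0) blocked at (4,0); ray(-1,0) blocked at (2,0)]
B attacks (2,1): yes

Answer: yes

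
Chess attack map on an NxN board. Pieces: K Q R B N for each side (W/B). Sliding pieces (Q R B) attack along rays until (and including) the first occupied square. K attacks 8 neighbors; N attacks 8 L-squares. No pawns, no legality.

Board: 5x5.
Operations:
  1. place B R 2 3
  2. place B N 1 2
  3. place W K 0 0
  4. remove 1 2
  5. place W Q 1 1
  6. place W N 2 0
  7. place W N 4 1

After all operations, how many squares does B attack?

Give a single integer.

Answer: 8

Derivation:
Op 1: place BR@(2,3)
Op 2: place BN@(1,2)
Op 3: place WK@(0,0)
Op 4: remove (1,2)
Op 5: place WQ@(1,1)
Op 6: place WN@(2,0)
Op 7: place WN@(4,1)
Per-piece attacks for B:
  BR@(2,3): attacks (2,4) (2,2) (2,1) (2,0) (3,3) (4,3) (1,3) (0,3) [ray(0,-1) blocked at (2,0)]
Union (8 distinct): (0,3) (1,3) (2,0) (2,1) (2,2) (2,4) (3,3) (4,3)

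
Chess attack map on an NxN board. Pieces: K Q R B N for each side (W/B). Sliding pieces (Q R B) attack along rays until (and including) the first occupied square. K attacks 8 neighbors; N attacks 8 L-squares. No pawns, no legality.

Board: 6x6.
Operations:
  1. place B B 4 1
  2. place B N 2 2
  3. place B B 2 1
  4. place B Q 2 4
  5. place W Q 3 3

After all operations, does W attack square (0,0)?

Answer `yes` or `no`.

Op 1: place BB@(4,1)
Op 2: place BN@(2,2)
Op 3: place BB@(2,1)
Op 4: place BQ@(2,4)
Op 5: place WQ@(3,3)
Per-piece attacks for W:
  WQ@(3,3): attacks (3,4) (3,5) (3,2) (3,1) (3,0) (4,3) (5,3) (2,3) (1,3) (0,3) (4,4) (5,5) (4,2) (5,1) (2,4) (2,2) [ray(-1,1) blocked at (2,4); ray(-1,-1) blocked at (2,2)]
W attacks (0,0): no

Answer: no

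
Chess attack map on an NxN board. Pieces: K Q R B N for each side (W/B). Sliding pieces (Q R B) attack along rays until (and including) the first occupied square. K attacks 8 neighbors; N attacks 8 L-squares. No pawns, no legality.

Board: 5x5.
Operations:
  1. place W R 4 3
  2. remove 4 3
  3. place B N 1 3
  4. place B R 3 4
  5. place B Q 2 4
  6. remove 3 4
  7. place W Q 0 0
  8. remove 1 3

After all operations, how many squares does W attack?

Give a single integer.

Op 1: place WR@(4,3)
Op 2: remove (4,3)
Op 3: place BN@(1,3)
Op 4: place BR@(3,4)
Op 5: place BQ@(2,4)
Op 6: remove (3,4)
Op 7: place WQ@(0,0)
Op 8: remove (1,3)
Per-piece attacks for W:
  WQ@(0,0): attacks (0,1) (0,2) (0,3) (0,4) (1,0) (2,0) (3,0) (4,0) (1,1) (2,2) (3,3) (4,4)
Union (12 distinct): (0,1) (0,2) (0,3) (0,4) (1,0) (1,1) (2,0) (2,2) (3,0) (3,3) (4,0) (4,4)

Answer: 12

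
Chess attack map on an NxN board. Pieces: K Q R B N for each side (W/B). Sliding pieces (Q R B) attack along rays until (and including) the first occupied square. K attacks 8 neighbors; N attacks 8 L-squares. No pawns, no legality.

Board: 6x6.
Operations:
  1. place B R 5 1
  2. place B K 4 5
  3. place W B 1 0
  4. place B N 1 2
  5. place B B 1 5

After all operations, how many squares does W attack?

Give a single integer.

Op 1: place BR@(5,1)
Op 2: place BK@(4,5)
Op 3: place WB@(1,0)
Op 4: place BN@(1,2)
Op 5: place BB@(1,5)
Per-piece attacks for W:
  WB@(1,0): attacks (2,1) (3,2) (4,3) (5,4) (0,1)
Union (5 distinct): (0,1) (2,1) (3,2) (4,3) (5,4)

Answer: 5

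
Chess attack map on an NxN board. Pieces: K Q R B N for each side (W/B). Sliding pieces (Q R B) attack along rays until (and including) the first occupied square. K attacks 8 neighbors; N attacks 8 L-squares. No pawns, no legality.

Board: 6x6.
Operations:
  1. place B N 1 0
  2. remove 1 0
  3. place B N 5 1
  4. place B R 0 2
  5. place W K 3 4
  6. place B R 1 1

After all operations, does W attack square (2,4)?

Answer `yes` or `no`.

Answer: yes

Derivation:
Op 1: place BN@(1,0)
Op 2: remove (1,0)
Op 3: place BN@(5,1)
Op 4: place BR@(0,2)
Op 5: place WK@(3,4)
Op 6: place BR@(1,1)
Per-piece attacks for W:
  WK@(3,4): attacks (3,5) (3,3) (4,4) (2,4) (4,5) (4,3) (2,5) (2,3)
W attacks (2,4): yes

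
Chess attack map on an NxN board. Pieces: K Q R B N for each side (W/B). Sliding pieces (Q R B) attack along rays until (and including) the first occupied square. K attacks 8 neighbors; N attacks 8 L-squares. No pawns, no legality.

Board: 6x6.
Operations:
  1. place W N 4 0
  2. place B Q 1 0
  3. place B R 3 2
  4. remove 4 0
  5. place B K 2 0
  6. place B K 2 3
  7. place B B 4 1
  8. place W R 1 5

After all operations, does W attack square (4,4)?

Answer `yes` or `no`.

Answer: no

Derivation:
Op 1: place WN@(4,0)
Op 2: place BQ@(1,0)
Op 3: place BR@(3,2)
Op 4: remove (4,0)
Op 5: place BK@(2,0)
Op 6: place BK@(2,3)
Op 7: place BB@(4,1)
Op 8: place WR@(1,5)
Per-piece attacks for W:
  WR@(1,5): attacks (1,4) (1,3) (1,2) (1,1) (1,0) (2,5) (3,5) (4,5) (5,5) (0,5) [ray(0,-1) blocked at (1,0)]
W attacks (4,4): no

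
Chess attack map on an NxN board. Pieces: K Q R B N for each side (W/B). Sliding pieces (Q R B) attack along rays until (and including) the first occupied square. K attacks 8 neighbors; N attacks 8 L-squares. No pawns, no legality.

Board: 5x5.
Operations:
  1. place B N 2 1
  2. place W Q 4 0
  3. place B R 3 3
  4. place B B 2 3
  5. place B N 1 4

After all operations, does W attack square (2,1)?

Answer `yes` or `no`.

Op 1: place BN@(2,1)
Op 2: place WQ@(4,0)
Op 3: place BR@(3,3)
Op 4: place BB@(2,3)
Op 5: place BN@(1,4)
Per-piece attacks for W:
  WQ@(4,0): attacks (4,1) (4,2) (4,3) (4,4) (3,0) (2,0) (1,0) (0,0) (3,1) (2,2) (1,3) (0,4)
W attacks (2,1): no

Answer: no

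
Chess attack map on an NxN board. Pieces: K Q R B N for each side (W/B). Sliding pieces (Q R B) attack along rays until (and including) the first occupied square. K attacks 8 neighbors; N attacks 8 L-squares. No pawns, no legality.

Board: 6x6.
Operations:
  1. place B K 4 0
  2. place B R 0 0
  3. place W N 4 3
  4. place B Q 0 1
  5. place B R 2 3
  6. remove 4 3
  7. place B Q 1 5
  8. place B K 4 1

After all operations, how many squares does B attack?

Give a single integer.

Op 1: place BK@(4,0)
Op 2: place BR@(0,0)
Op 3: place WN@(4,3)
Op 4: place BQ@(0,1)
Op 5: place BR@(2,3)
Op 6: remove (4,3)
Op 7: place BQ@(1,5)
Op 8: place BK@(4,1)
Per-piece attacks for B:
  BR@(0,0): attacks (0,1) (1,0) (2,0) (3,0) (4,0) [ray(0,1) blocked at (0,1); ray(1,0) blocked at (4,0)]
  BQ@(0,1): attacks (0,2) (0,3) (0,4) (0,5) (0,0) (1,1) (2,1) (3,1) (4,1) (1,2) (2,3) (1,0) [ray(0,-1) blocked at (0,0); ray(1,0) blocked at (4,1); ray(1,1) blocked at (2,3)]
  BQ@(1,5): attacks (1,4) (1,3) (1,2) (1,1) (1,0) (2,5) (3,5) (4,5) (5,5) (0,5) (2,4) (3,3) (4,2) (5,1) (0,4)
  BR@(2,3): attacks (2,4) (2,5) (2,2) (2,1) (2,0) (3,3) (4,3) (5,3) (1,3) (0,3)
  BK@(4,0): attacks (4,1) (5,0) (3,0) (5,1) (3,1)
  BK@(4,1): attacks (4,2) (4,0) (5,1) (3,1) (5,2) (5,0) (3,2) (3,0)
Union (32 distinct): (0,0) (0,1) (0,2) (0,3) (0,4) (0,5) (1,0) (1,1) (1,2) (1,3) (1,4) (2,0) (2,1) (2,2) (2,3) (2,4) (2,5) (3,0) (3,1) (3,2) (3,3) (3,5) (4,0) (4,1) (4,2) (4,3) (4,5) (5,0) (5,1) (5,2) (5,3) (5,5)

Answer: 32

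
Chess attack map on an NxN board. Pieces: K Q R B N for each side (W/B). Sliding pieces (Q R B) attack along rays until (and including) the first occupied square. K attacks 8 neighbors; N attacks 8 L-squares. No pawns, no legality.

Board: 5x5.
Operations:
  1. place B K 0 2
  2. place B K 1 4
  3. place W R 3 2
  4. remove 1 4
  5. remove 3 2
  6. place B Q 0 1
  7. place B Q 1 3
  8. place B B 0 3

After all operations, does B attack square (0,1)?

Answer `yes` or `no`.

Op 1: place BK@(0,2)
Op 2: place BK@(1,4)
Op 3: place WR@(3,2)
Op 4: remove (1,4)
Op 5: remove (3,2)
Op 6: place BQ@(0,1)
Op 7: place BQ@(1,3)
Op 8: place BB@(0,3)
Per-piece attacks for B:
  BQ@(0,1): attacks (0,2) (0,0) (1,1) (2,1) (3,1) (4,1) (1,2) (2,3) (3,4) (1,0) [ray(0,1) blocked at (0,2)]
  BK@(0,2): attacks (0,3) (0,1) (1,2) (1,3) (1,1)
  BB@(0,3): attacks (1,4) (1,2) (2,1) (3,0)
  BQ@(1,3): attacks (1,4) (1,2) (1,1) (1,0) (2,3) (3,3) (4,3) (0,3) (2,4) (2,2) (3,1) (4,0) (0,4) (0,2) [ray(-1,0) blocked at (0,3); ray(-1,-1) blocked at (0,2)]
B attacks (0,1): yes

Answer: yes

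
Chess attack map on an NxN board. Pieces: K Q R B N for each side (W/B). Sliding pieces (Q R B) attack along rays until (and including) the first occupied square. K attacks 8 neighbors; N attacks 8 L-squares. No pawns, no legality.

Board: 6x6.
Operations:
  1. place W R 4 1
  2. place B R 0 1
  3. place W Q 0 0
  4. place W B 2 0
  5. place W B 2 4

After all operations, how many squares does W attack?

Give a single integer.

Op 1: place WR@(4,1)
Op 2: place BR@(0,1)
Op 3: place WQ@(0,0)
Op 4: place WB@(2,0)
Op 5: place WB@(2,4)
Per-piece attacks for W:
  WQ@(0,0): attacks (0,1) (1,0) (2,0) (1,1) (2,2) (3,3) (4,4) (5,5) [ray(0,1) blocked at (0,1); ray(1,0) blocked at (2,0)]
  WB@(2,0): attacks (3,1) (4,2) (5,3) (1,1) (0,2)
  WB@(2,4): attacks (3,5) (3,3) (4,2) (5,1) (1,5) (1,3) (0,2)
  WR@(4,1): attacks (4,2) (4,3) (4,4) (4,5) (4,0) (5,1) (3,1) (2,1) (1,1) (0,1) [ray(-1,0) blocked at (0,1)]
Union (20 distinct): (0,1) (0,2) (1,0) (1,1) (1,3) (1,5) (2,0) (2,1) (2,2) (3,1) (3,3) (3,5) (4,0) (4,2) (4,3) (4,4) (4,5) (5,1) (5,3) (5,5)

Answer: 20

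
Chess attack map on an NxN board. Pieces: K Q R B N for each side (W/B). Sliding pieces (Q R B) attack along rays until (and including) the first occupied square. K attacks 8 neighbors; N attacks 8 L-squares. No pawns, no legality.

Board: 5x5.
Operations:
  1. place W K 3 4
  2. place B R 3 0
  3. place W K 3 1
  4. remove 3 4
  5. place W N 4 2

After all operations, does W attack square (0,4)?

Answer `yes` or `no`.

Op 1: place WK@(3,4)
Op 2: place BR@(3,0)
Op 3: place WK@(3,1)
Op 4: remove (3,4)
Op 5: place WN@(4,2)
Per-piece attacks for W:
  WK@(3,1): attacks (3,2) (3,0) (4,1) (2,1) (4,2) (4,0) (2,2) (2,0)
  WN@(4,2): attacks (3,4) (2,3) (3,0) (2,1)
W attacks (0,4): no

Answer: no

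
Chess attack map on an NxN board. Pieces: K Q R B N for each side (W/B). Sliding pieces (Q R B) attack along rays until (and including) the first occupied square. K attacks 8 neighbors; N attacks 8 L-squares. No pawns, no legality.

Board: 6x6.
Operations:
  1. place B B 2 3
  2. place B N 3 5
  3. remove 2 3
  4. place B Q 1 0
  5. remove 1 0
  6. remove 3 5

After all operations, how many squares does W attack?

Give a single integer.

Answer: 0

Derivation:
Op 1: place BB@(2,3)
Op 2: place BN@(3,5)
Op 3: remove (2,3)
Op 4: place BQ@(1,0)
Op 5: remove (1,0)
Op 6: remove (3,5)
Per-piece attacks for W:
Union (0 distinct): (none)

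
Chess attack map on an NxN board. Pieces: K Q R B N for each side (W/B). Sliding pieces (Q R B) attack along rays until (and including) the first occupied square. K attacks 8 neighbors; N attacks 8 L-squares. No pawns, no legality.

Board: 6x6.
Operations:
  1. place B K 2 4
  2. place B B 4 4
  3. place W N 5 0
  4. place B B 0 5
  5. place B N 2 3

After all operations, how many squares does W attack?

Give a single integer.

Op 1: place BK@(2,4)
Op 2: place BB@(4,4)
Op 3: place WN@(5,0)
Op 4: place BB@(0,5)
Op 5: place BN@(2,3)
Per-piece attacks for W:
  WN@(5,0): attacks (4,2) (3,1)
Union (2 distinct): (3,1) (4,2)

Answer: 2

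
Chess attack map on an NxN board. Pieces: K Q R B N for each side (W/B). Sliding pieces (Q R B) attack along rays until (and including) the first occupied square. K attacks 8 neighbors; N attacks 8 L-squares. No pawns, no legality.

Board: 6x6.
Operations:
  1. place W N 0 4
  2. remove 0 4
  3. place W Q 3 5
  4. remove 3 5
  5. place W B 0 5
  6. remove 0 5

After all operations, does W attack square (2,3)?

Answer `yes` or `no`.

Op 1: place WN@(0,4)
Op 2: remove (0,4)
Op 3: place WQ@(3,5)
Op 4: remove (3,5)
Op 5: place WB@(0,5)
Op 6: remove (0,5)
Per-piece attacks for W:
W attacks (2,3): no

Answer: no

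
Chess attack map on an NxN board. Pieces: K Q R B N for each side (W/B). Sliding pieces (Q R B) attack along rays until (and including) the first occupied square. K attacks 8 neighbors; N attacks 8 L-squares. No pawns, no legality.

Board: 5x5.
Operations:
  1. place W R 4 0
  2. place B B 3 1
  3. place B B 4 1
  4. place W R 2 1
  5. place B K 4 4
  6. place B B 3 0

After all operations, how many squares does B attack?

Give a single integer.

Op 1: place WR@(4,0)
Op 2: place BB@(3,1)
Op 3: place BB@(4,1)
Op 4: place WR@(2,1)
Op 5: place BK@(4,4)
Op 6: place BB@(3,0)
Per-piece attacks for B:
  BB@(3,0): attacks (4,1) (2,1) [ray(1,1) blocked at (4,1); ray(-1,1) blocked at (2,1)]
  BB@(3,1): attacks (4,2) (4,0) (2,2) (1,3) (0,4) (2,0) [ray(1,-1) blocked at (4,0)]
  BB@(4,1): attacks (3,2) (2,3) (1,4) (3,0) [ray(-1,-1) blocked at (3,0)]
  BK@(4,4): attacks (4,3) (3,4) (3,3)
Union (15 distinct): (0,4) (1,3) (1,4) (2,0) (2,1) (2,2) (2,3) (3,0) (3,2) (3,3) (3,4) (4,0) (4,1) (4,2) (4,3)

Answer: 15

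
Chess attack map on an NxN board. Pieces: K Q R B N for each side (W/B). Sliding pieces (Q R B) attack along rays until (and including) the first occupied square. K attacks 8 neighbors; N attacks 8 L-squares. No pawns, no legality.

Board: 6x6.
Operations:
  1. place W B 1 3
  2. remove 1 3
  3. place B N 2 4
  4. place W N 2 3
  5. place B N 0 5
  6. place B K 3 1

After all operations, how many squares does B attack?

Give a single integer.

Answer: 15

Derivation:
Op 1: place WB@(1,3)
Op 2: remove (1,3)
Op 3: place BN@(2,4)
Op 4: place WN@(2,3)
Op 5: place BN@(0,5)
Op 6: place BK@(3,1)
Per-piece attacks for B:
  BN@(0,5): attacks (1,3) (2,4)
  BN@(2,4): attacks (4,5) (0,5) (3,2) (4,3) (1,2) (0,3)
  BK@(3,1): attacks (3,2) (3,0) (4,1) (2,1) (4,2) (4,0) (2,2) (2,0)
Union (15 distinct): (0,3) (0,5) (1,2) (1,3) (2,0) (2,1) (2,2) (2,4) (3,0) (3,2) (4,0) (4,1) (4,2) (4,3) (4,5)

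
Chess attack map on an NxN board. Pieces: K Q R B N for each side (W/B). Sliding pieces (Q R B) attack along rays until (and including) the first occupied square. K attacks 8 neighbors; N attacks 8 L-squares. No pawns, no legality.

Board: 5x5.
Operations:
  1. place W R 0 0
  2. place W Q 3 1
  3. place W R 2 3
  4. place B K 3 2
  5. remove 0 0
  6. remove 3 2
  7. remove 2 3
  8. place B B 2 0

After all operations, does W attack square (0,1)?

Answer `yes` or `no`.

Op 1: place WR@(0,0)
Op 2: place WQ@(3,1)
Op 3: place WR@(2,3)
Op 4: place BK@(3,2)
Op 5: remove (0,0)
Op 6: remove (3,2)
Op 7: remove (2,3)
Op 8: place BB@(2,0)
Per-piece attacks for W:
  WQ@(3,1): attacks (3,2) (3,3) (3,4) (3,0) (4,1) (2,1) (1,1) (0,1) (4,2) (4,0) (2,2) (1,3) (0,4) (2,0) [ray(-1,-1) blocked at (2,0)]
W attacks (0,1): yes

Answer: yes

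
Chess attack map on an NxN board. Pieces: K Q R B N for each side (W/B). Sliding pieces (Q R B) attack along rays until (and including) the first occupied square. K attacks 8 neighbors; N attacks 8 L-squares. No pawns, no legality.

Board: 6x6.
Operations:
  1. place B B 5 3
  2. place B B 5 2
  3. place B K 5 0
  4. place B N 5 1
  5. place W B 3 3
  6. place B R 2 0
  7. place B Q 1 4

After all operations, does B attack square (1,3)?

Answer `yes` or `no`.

Answer: yes

Derivation:
Op 1: place BB@(5,3)
Op 2: place BB@(5,2)
Op 3: place BK@(5,0)
Op 4: place BN@(5,1)
Op 5: place WB@(3,3)
Op 6: place BR@(2,0)
Op 7: place BQ@(1,4)
Per-piece attacks for B:
  BQ@(1,4): attacks (1,5) (1,3) (1,2) (1,1) (1,0) (2,4) (3,4) (4,4) (5,4) (0,4) (2,5) (2,3) (3,2) (4,1) (5,0) (0,5) (0,3) [ray(1,-1) blocked at (5,0)]
  BR@(2,0): attacks (2,1) (2,2) (2,3) (2,4) (2,5) (3,0) (4,0) (5,0) (1,0) (0,0) [ray(1,0) blocked at (5,0)]
  BK@(5,0): attacks (5,1) (4,0) (4,1)
  BN@(5,1): attacks (4,3) (3,2) (3,0)
  BB@(5,2): attacks (4,3) (3,4) (2,5) (4,1) (3,0)
  BB@(5,3): attacks (4,4) (3,5) (4,2) (3,1) (2,0) [ray(-1,-1) blocked at (2,0)]
B attacks (1,3): yes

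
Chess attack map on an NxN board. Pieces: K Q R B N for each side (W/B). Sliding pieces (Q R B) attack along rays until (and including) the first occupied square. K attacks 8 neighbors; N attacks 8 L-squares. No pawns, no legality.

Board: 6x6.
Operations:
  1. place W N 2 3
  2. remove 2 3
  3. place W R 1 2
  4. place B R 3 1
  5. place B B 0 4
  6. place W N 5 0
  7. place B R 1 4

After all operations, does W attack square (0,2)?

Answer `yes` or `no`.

Answer: yes

Derivation:
Op 1: place WN@(2,3)
Op 2: remove (2,3)
Op 3: place WR@(1,2)
Op 4: place BR@(3,1)
Op 5: place BB@(0,4)
Op 6: place WN@(5,0)
Op 7: place BR@(1,4)
Per-piece attacks for W:
  WR@(1,2): attacks (1,3) (1,4) (1,1) (1,0) (2,2) (3,2) (4,2) (5,2) (0,2) [ray(0,1) blocked at (1,4)]
  WN@(5,0): attacks (4,2) (3,1)
W attacks (0,2): yes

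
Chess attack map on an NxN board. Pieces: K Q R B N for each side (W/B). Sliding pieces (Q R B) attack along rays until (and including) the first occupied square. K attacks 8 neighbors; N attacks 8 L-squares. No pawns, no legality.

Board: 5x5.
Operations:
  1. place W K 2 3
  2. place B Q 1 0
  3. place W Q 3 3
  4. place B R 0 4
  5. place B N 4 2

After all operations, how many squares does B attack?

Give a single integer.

Answer: 18

Derivation:
Op 1: place WK@(2,3)
Op 2: place BQ@(1,0)
Op 3: place WQ@(3,3)
Op 4: place BR@(0,4)
Op 5: place BN@(4,2)
Per-piece attacks for B:
  BR@(0,4): attacks (0,3) (0,2) (0,1) (0,0) (1,4) (2,4) (3,4) (4,4)
  BQ@(1,0): attacks (1,1) (1,2) (1,3) (1,4) (2,0) (3,0) (4,0) (0,0) (2,1) (3,2) (4,3) (0,1)
  BN@(4,2): attacks (3,4) (2,3) (3,0) (2,1)
Union (18 distinct): (0,0) (0,1) (0,2) (0,3) (1,1) (1,2) (1,3) (1,4) (2,0) (2,1) (2,3) (2,4) (3,0) (3,2) (3,4) (4,0) (4,3) (4,4)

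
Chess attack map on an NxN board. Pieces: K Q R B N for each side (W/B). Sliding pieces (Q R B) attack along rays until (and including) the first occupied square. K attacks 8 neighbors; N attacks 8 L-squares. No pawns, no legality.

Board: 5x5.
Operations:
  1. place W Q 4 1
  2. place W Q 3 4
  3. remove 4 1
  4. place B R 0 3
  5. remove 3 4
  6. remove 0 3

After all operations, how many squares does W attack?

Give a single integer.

Answer: 0

Derivation:
Op 1: place WQ@(4,1)
Op 2: place WQ@(3,4)
Op 3: remove (4,1)
Op 4: place BR@(0,3)
Op 5: remove (3,4)
Op 6: remove (0,3)
Per-piece attacks for W:
Union (0 distinct): (none)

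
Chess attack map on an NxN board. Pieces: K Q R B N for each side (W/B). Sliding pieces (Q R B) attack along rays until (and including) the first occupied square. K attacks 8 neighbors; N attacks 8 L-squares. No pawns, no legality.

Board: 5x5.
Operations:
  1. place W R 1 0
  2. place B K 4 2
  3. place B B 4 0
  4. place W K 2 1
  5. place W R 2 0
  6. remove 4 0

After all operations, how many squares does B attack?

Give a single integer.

Op 1: place WR@(1,0)
Op 2: place BK@(4,2)
Op 3: place BB@(4,0)
Op 4: place WK@(2,1)
Op 5: place WR@(2,0)
Op 6: remove (4,0)
Per-piece attacks for B:
  BK@(4,2): attacks (4,3) (4,1) (3,2) (3,3) (3,1)
Union (5 distinct): (3,1) (3,2) (3,3) (4,1) (4,3)

Answer: 5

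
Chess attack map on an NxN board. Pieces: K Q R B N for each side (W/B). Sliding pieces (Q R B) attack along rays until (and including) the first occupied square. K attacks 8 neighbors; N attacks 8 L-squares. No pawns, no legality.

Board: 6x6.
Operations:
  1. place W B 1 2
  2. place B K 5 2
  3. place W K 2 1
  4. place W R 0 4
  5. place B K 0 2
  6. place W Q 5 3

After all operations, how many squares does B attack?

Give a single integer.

Answer: 10

Derivation:
Op 1: place WB@(1,2)
Op 2: place BK@(5,2)
Op 3: place WK@(2,1)
Op 4: place WR@(0,4)
Op 5: place BK@(0,2)
Op 6: place WQ@(5,3)
Per-piece attacks for B:
  BK@(0,2): attacks (0,3) (0,1) (1,2) (1,3) (1,1)
  BK@(5,2): attacks (5,3) (5,1) (4,2) (4,3) (4,1)
Union (10 distinct): (0,1) (0,3) (1,1) (1,2) (1,3) (4,1) (4,2) (4,3) (5,1) (5,3)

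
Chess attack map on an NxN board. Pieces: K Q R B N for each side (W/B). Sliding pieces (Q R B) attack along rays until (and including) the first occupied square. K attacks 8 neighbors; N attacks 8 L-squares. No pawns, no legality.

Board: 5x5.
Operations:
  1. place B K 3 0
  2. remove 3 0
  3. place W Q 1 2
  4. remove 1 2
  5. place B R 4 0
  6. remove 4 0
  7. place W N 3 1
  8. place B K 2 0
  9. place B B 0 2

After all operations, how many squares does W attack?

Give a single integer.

Answer: 4

Derivation:
Op 1: place BK@(3,0)
Op 2: remove (3,0)
Op 3: place WQ@(1,2)
Op 4: remove (1,2)
Op 5: place BR@(4,0)
Op 6: remove (4,0)
Op 7: place WN@(3,1)
Op 8: place BK@(2,0)
Op 9: place BB@(0,2)
Per-piece attacks for W:
  WN@(3,1): attacks (4,3) (2,3) (1,2) (1,0)
Union (4 distinct): (1,0) (1,2) (2,3) (4,3)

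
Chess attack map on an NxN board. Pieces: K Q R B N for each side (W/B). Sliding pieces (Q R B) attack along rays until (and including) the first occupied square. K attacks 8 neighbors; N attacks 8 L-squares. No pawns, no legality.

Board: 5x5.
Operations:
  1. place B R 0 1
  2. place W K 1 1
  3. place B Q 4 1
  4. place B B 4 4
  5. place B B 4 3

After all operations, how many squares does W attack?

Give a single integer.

Op 1: place BR@(0,1)
Op 2: place WK@(1,1)
Op 3: place BQ@(4,1)
Op 4: place BB@(4,4)
Op 5: place BB@(4,3)
Per-piece attacks for W:
  WK@(1,1): attacks (1,2) (1,0) (2,1) (0,1) (2,2) (2,0) (0,2) (0,0)
Union (8 distinct): (0,0) (0,1) (0,2) (1,0) (1,2) (2,0) (2,1) (2,2)

Answer: 8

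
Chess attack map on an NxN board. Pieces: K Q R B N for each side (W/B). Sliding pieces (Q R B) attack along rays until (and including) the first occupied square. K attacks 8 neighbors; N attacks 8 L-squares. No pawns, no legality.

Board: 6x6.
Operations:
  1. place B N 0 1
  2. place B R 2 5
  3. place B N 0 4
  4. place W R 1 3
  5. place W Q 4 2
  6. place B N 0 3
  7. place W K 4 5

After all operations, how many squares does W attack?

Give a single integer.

Op 1: place BN@(0,1)
Op 2: place BR@(2,5)
Op 3: place BN@(0,4)
Op 4: place WR@(1,3)
Op 5: place WQ@(4,2)
Op 6: place BN@(0,3)
Op 7: place WK@(4,5)
Per-piece attacks for W:
  WR@(1,3): attacks (1,4) (1,5) (1,2) (1,1) (1,0) (2,3) (3,3) (4,3) (5,3) (0,3) [ray(-1,0) blocked at (0,3)]
  WQ@(4,2): attacks (4,3) (4,4) (4,5) (4,1) (4,0) (5,2) (3,2) (2,2) (1,2) (0,2) (5,3) (5,1) (3,3) (2,4) (1,5) (3,1) (2,0) [ray(0,1) blocked at (4,5)]
  WK@(4,5): attacks (4,4) (5,5) (3,5) (5,4) (3,4)
Union (26 distinct): (0,2) (0,3) (1,0) (1,1) (1,2) (1,4) (1,5) (2,0) (2,2) (2,3) (2,4) (3,1) (3,2) (3,3) (3,4) (3,5) (4,0) (4,1) (4,3) (4,4) (4,5) (5,1) (5,2) (5,3) (5,4) (5,5)

Answer: 26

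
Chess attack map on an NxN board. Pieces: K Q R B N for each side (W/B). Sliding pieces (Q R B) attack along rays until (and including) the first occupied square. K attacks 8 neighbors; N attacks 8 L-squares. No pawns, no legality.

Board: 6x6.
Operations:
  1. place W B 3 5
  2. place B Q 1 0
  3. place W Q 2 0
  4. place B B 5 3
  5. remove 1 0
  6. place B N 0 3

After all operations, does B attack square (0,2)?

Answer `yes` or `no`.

Op 1: place WB@(3,5)
Op 2: place BQ@(1,0)
Op 3: place WQ@(2,0)
Op 4: place BB@(5,3)
Op 5: remove (1,0)
Op 6: place BN@(0,3)
Per-piece attacks for B:
  BN@(0,3): attacks (1,5) (2,4) (1,1) (2,2)
  BB@(5,3): attacks (4,4) (3,5) (4,2) (3,1) (2,0) [ray(-1,1) blocked at (3,5); ray(-1,-1) blocked at (2,0)]
B attacks (0,2): no

Answer: no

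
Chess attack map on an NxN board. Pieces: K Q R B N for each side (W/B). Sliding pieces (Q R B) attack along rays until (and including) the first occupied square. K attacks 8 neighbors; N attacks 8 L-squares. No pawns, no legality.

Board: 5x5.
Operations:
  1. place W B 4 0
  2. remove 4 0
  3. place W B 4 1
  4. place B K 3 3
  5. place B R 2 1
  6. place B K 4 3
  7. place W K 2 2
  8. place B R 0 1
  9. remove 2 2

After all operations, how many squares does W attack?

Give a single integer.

Op 1: place WB@(4,0)
Op 2: remove (4,0)
Op 3: place WB@(4,1)
Op 4: place BK@(3,3)
Op 5: place BR@(2,1)
Op 6: place BK@(4,3)
Op 7: place WK@(2,2)
Op 8: place BR@(0,1)
Op 9: remove (2,2)
Per-piece attacks for W:
  WB@(4,1): attacks (3,2) (2,3) (1,4) (3,0)
Union (4 distinct): (1,4) (2,3) (3,0) (3,2)

Answer: 4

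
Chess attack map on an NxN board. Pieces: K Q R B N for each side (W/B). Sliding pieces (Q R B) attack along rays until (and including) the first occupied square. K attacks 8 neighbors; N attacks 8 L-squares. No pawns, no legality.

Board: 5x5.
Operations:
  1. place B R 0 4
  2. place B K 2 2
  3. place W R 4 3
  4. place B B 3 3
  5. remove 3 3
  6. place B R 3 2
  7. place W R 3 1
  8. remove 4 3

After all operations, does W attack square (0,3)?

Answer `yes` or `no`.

Answer: no

Derivation:
Op 1: place BR@(0,4)
Op 2: place BK@(2,2)
Op 3: place WR@(4,3)
Op 4: place BB@(3,3)
Op 5: remove (3,3)
Op 6: place BR@(3,2)
Op 7: place WR@(3,1)
Op 8: remove (4,3)
Per-piece attacks for W:
  WR@(3,1): attacks (3,2) (3,0) (4,1) (2,1) (1,1) (0,1) [ray(0,1) blocked at (3,2)]
W attacks (0,3): no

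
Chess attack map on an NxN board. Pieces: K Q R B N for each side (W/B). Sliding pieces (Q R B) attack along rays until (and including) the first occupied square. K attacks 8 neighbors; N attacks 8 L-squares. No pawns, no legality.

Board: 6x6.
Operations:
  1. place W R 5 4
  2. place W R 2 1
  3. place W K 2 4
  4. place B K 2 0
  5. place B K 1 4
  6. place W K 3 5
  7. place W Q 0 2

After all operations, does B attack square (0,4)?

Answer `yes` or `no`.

Op 1: place WR@(5,4)
Op 2: place WR@(2,1)
Op 3: place WK@(2,4)
Op 4: place BK@(2,0)
Op 5: place BK@(1,4)
Op 6: place WK@(3,5)
Op 7: place WQ@(0,2)
Per-piece attacks for B:
  BK@(1,4): attacks (1,5) (1,3) (2,4) (0,4) (2,5) (2,3) (0,5) (0,3)
  BK@(2,0): attacks (2,1) (3,0) (1,0) (3,1) (1,1)
B attacks (0,4): yes

Answer: yes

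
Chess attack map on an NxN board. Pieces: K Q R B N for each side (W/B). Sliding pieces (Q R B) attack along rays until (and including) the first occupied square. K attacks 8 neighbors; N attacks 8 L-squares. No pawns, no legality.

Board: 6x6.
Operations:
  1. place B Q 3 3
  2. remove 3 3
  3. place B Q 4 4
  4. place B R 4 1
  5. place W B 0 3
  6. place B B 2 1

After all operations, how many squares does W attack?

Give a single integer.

Op 1: place BQ@(3,3)
Op 2: remove (3,3)
Op 3: place BQ@(4,4)
Op 4: place BR@(4,1)
Op 5: place WB@(0,3)
Op 6: place BB@(2,1)
Per-piece attacks for W:
  WB@(0,3): attacks (1,4) (2,5) (1,2) (2,1) [ray(1,-1) blocked at (2,1)]
Union (4 distinct): (1,2) (1,4) (2,1) (2,5)

Answer: 4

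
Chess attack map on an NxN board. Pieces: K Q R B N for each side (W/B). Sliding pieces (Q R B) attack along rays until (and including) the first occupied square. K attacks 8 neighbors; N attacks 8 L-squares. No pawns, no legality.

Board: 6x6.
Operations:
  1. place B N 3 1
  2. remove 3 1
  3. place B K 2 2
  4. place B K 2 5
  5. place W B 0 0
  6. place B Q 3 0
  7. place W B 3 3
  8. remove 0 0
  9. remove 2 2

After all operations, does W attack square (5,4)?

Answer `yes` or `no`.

Answer: no

Derivation:
Op 1: place BN@(3,1)
Op 2: remove (3,1)
Op 3: place BK@(2,2)
Op 4: place BK@(2,5)
Op 5: place WB@(0,0)
Op 6: place BQ@(3,0)
Op 7: place WB@(3,3)
Op 8: remove (0,0)
Op 9: remove (2,2)
Per-piece attacks for W:
  WB@(3,3): attacks (4,4) (5,5) (4,2) (5,1) (2,4) (1,5) (2,2) (1,1) (0,0)
W attacks (5,4): no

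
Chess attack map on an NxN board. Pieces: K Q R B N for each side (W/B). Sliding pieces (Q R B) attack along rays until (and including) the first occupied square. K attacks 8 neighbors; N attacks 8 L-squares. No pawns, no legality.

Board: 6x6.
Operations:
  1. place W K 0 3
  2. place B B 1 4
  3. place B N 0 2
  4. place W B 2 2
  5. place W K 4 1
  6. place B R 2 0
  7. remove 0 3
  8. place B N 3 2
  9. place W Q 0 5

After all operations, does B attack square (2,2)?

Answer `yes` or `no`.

Answer: yes

Derivation:
Op 1: place WK@(0,3)
Op 2: place BB@(1,4)
Op 3: place BN@(0,2)
Op 4: place WB@(2,2)
Op 5: place WK@(4,1)
Op 6: place BR@(2,0)
Op 7: remove (0,3)
Op 8: place BN@(3,2)
Op 9: place WQ@(0,5)
Per-piece attacks for B:
  BN@(0,2): attacks (1,4) (2,3) (1,0) (2,1)
  BB@(1,4): attacks (2,5) (2,3) (3,2) (0,5) (0,3) [ray(1,-1) blocked at (3,2); ray(-1,1) blocked at (0,5)]
  BR@(2,0): attacks (2,1) (2,2) (3,0) (4,0) (5,0) (1,0) (0,0) [ray(0,1) blocked at (2,2)]
  BN@(3,2): attacks (4,4) (5,3) (2,4) (1,3) (4,0) (5,1) (2,0) (1,1)
B attacks (2,2): yes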